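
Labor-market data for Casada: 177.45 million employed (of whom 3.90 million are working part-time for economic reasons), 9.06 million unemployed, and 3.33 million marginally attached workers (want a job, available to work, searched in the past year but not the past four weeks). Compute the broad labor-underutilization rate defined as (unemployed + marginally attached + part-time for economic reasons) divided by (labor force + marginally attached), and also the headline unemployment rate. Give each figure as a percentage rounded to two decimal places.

Broad underutilization rate ≈ 8.58%; headline unemployment rate ≈ 4.86%.

Labor force = 177.45 + 9.06 = 186.51 million.
Numerator = 9.06 + 3.33 + 3.90 = 16.29 million.
Denominator = 186.51 + 3.33 = 189.84 million.
Broad rate = 16.29 / 189.84 = 8.58%.
Headline unemployment rate = 9.06 / 186.51 = 4.86%.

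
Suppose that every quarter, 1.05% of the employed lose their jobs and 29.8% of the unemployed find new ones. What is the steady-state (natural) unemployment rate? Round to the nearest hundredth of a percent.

At steady state the flows balance: s·E = f·U, so U/(E+U) = s/(s+f).
u* = 1.05 / (1.05 + 29.8) = 1.05 / 30.85 = 3.40%.

Steady-state unemployment rate ≈ 3.40%.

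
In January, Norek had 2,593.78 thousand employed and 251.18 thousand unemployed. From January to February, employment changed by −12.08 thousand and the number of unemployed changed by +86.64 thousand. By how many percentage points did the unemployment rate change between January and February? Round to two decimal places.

January: labor force = 2,593.78 + 251.18 = 2,844.96; u = 251.18/2,844.96 = 8.83%.
February: labor force = 2,581.70 + 337.82 = 2,919.52; u = 337.82/2,919.52 = 11.57%.
Change = 11.57% − 8.83% = +2.74 pp.

The unemployment rate changed by +2.74 percentage points.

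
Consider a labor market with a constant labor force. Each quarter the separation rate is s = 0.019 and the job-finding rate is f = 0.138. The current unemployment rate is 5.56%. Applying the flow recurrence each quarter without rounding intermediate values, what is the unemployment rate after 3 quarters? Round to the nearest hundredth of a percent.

Unemployment rate after three quarters ≈ 8.18%.

With a fixed labor force, u_{t+1} = u_t + s·(1−u_t) − f·u_t = u_t·(1−s−f) + s.
Here 1−s−f = 0.843 and s = 0.019.
u_1 = 0.055600 × 0.843 + 0.019 = 0.065871.
u_2 = 0.065871 × 0.843 + 0.019 = 0.074529.
u_3 = 0.074529 × 0.843 + 0.019 = 0.081828.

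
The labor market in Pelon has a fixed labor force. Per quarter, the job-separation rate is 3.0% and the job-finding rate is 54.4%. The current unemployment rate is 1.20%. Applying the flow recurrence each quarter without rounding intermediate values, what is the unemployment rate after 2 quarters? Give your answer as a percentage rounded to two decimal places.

With a fixed labor force, u_{t+1} = u_t + s·(1−u_t) − f·u_t = u_t·(1−s−f) + s.
Here 1−s−f = 0.426 and s = 0.030.
u_1 = 0.012000 × 0.426 + 0.030 = 0.035112.
u_2 = 0.035112 × 0.426 + 0.030 = 0.044958.

Unemployment rate after two quarters ≈ 4.50%.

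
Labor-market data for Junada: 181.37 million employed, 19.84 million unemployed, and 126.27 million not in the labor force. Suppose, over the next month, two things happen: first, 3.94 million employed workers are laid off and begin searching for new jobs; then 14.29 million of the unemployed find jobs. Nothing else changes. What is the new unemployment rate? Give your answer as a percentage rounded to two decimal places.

Initially, labor force = 181.37 + 19.84 = 201.21 million, so u = 19.84/201.21 = 9.86%.
After the first change, employed falls and unemployed rises by 3.94; labor force unchanged → E = 177.43, U = 23.78, labor force = 201.21 million.
After the second change, unemployed falls and employed rises by 14.29; labor force unchanged → E = 191.72, U = 9.49, labor force = 201.21 million.
New unemployment rate = 9.49 / 201.21 = 4.72%.

New unemployment rate ≈ 4.72%.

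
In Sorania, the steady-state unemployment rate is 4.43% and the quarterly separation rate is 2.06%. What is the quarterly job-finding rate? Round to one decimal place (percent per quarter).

From u* = s/(s+f): f = s·(1−u)/u.
f = 2.06 × (1 − 0.0443) / 0.0443 = 1.9687 / 0.0443 ≈ 44.4% per quarter.

Job-finding rate ≈ 44.4% per quarter.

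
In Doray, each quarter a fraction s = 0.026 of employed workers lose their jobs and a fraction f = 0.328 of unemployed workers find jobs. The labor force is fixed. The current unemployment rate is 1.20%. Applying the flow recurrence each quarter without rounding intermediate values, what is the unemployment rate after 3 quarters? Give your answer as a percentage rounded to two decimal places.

Unemployment rate after three quarters ≈ 5.69%.

With a fixed labor force, u_{t+1} = u_t + s·(1−u_t) − f·u_t = u_t·(1−s−f) + s.
Here 1−s−f = 0.646 and s = 0.026.
u_1 = 0.012000 × 0.646 + 0.026 = 0.033752.
u_2 = 0.033752 × 0.646 + 0.026 = 0.047804.
u_3 = 0.047804 × 0.646 + 0.026 = 0.056881.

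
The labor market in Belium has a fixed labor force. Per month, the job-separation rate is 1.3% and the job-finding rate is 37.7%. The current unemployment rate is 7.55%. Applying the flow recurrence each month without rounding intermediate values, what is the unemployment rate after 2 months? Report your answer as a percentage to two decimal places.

With a fixed labor force, u_{t+1} = u_t + s·(1−u_t) − f·u_t = u_t·(1−s−f) + s.
Here 1−s−f = 0.610 and s = 0.013.
u_1 = 0.075500 × 0.610 + 0.013 = 0.059055.
u_2 = 0.059055 × 0.610 + 0.013 = 0.049024.

Unemployment rate after two months ≈ 4.90%.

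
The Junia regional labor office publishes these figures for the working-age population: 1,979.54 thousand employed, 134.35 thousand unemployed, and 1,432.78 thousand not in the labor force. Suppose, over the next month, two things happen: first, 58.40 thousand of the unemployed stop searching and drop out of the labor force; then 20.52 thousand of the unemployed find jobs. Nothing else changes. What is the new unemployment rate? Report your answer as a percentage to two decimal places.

Initially, labor force = 1,979.54 + 134.35 = 2,113.89 thousand, so u = 134.35/2,113.89 = 6.36%.
After the first change, unemployed and labor force both fall by 58.40 → E = 1,979.54, U = 75.95, labor force = 2,055.49 thousand.
After the second change, unemployed falls and employed rises by 20.52; labor force unchanged → E = 2,000.06, U = 55.43, labor force = 2,055.49 thousand.
New unemployment rate = 55.43 / 2,055.49 = 2.70%.

New unemployment rate ≈ 2.70%.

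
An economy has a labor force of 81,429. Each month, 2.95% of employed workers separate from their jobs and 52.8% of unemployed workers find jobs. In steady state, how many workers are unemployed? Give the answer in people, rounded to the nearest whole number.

About 4,309 are unemployed in steady state.

Steady-state unemployment rate u* = s/(s+f) = 2.95/(2.95+52.8) = 0.052915.
Unemployed = u* × labor force = 0.052915 × 81,429 ≈ 4,309.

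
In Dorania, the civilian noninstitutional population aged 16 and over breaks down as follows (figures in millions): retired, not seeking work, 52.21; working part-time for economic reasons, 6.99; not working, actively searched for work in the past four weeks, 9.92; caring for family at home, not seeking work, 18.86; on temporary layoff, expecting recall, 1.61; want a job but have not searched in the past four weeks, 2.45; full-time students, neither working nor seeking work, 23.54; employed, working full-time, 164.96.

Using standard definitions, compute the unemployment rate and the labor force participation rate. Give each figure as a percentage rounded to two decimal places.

Employed = 6.99 + 164.96 = 171.95 million (anyone who worked, including part-time for economic reasons, counts as employed).
Unemployed = 9.92 + 1.61 = 11.53 million (jobless and actively searching, or on temporary layoff).
Labor force = 171.95 + 11.53 = 183.48 million.
Not in labor force = 52.21 + 18.86 + 2.45 + 23.54 = 97.06 million (those not working and not actively searching are outside the labor force — including those who want a job but have given up searching).
Civilian working-age population = 183.48 + 97.06 = 280.54 million.
Unemployment rate = 11.53 / 183.48 = 6.28%.
Labor force participation rate = 183.48 / 280.54 = 65.40%.

Unemployment rate ≈ 6.28%; labor force participation rate ≈ 65.40%.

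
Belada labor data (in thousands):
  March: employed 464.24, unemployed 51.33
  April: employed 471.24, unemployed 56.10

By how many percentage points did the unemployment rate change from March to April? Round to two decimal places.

The unemployment rate changed by +0.68 percentage points.

March: labor force = 464.24 + 51.33 = 515.57; u = 51.33/515.57 = 9.96%.
April: labor force = 471.24 + 56.10 = 527.34; u = 56.10/527.34 = 10.64%.
Change = 10.64% − 9.96% = +0.68 pp.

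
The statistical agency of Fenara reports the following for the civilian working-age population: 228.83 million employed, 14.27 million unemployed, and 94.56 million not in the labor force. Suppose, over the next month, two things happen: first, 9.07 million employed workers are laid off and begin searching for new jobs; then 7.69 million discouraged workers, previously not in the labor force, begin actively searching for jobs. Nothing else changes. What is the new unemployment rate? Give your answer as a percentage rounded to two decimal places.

Initially, labor force = 228.83 + 14.27 = 243.10 million, so u = 14.27/243.10 = 5.87%.
After the first change, employed falls and unemployed rises by 9.07; labor force unchanged → E = 219.76, U = 23.34, labor force = 243.10 million.
After the second change, unemployed and labor force both rise by 7.69 → E = 219.76, U = 31.03, labor force = 250.79 million.
New unemployment rate = 31.03 / 250.79 = 12.37%.

New unemployment rate ≈ 12.37%.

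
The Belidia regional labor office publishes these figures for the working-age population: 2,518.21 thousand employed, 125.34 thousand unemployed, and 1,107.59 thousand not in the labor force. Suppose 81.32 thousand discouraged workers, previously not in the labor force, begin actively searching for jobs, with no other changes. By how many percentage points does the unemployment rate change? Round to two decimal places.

Initially, labor force = 2,518.21 + 125.34 = 2,643.55 thousand, so u = 125.34/2,643.55 = 4.74%.
After the change, unemployed and labor force both rise by 81.32 → E = 2,518.21, U = 206.66, labor force = 2,724.87 thousand.
New unemployment rate = 206.66 / 2,724.87 = 7.58%.
Change = 7.58% − 4.74% = +2.84 percentage points.

The unemployment rate changes by +2.84 percentage points.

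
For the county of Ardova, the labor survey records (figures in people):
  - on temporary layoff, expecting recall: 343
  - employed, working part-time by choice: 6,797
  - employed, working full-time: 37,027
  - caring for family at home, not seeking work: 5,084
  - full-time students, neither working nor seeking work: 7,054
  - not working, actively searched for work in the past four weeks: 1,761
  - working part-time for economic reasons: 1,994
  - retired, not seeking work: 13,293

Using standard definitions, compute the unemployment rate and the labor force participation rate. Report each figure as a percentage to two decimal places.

Unemployment rate ≈ 4.39%; labor force participation rate ≈ 65.33%.

Employed = 6,797 + 37,027 + 1,994 = 45,818 (anyone who worked, including part-time for economic reasons, counts as employed).
Unemployed = 343 + 1,761 = 2,104 (jobless and actively searching, or on temporary layoff).
Labor force = 45,818 + 2,104 = 47,922.
Not in labor force = 5,084 + 7,054 + 13,293 = 25,431 (those not working and not actively searching are outside the labor force).
Civilian working-age population = 47,922 + 25,431 = 73,353.
Unemployment rate = 2,104 / 47,922 = 4.39%.
Labor force participation rate = 47,922 / 73,353 = 65.33%.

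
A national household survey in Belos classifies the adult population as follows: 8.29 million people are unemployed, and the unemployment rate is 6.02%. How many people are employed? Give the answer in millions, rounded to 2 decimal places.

About 129.42 million are employed.

Labor force = U / u = 8.29 / 0.0602 ≈ 137.71 million.
Employed = labor force − unemployed = 137.71 − 8.29 = 129.42 million.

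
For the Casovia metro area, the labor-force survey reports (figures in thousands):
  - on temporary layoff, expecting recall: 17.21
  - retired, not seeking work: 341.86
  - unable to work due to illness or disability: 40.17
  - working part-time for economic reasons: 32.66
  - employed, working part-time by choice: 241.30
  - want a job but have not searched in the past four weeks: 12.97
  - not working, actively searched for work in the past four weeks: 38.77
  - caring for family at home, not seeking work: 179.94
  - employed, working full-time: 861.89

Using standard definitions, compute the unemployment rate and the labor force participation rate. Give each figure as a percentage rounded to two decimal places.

Unemployment rate ≈ 4.70%; labor force participation rate ≈ 67.46%.

Employed = 32.66 + 241.30 + 861.89 = 1,135.85 thousand (anyone who worked, including part-time for economic reasons, counts as employed).
Unemployed = 17.21 + 38.77 = 55.98 thousand (jobless and actively searching, or on temporary layoff).
Labor force = 1,135.85 + 55.98 = 1,191.83 thousand.
Not in labor force = 341.86 + 40.17 + 12.97 + 179.94 = 574.94 thousand (those not working and not actively searching are outside the labor force — including those who want a job but have given up searching).
Civilian working-age population = 1,191.83 + 574.94 = 1,766.77 thousand.
Unemployment rate = 55.98 / 1,191.83 = 4.70%.
Labor force participation rate = 1,191.83 / 1,766.77 = 67.46%.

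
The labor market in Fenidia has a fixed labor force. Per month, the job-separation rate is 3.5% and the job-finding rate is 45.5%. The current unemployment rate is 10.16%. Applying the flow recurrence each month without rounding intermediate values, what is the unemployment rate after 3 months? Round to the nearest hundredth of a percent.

With a fixed labor force, u_{t+1} = u_t + s·(1−u_t) − f·u_t = u_t·(1−s−f) + s.
Here 1−s−f = 0.510 and s = 0.035.
u_1 = 0.101600 × 0.510 + 0.035 = 0.086816.
u_2 = 0.086816 × 0.510 + 0.035 = 0.079276.
u_3 = 0.079276 × 0.510 + 0.035 = 0.075431.

Unemployment rate after three months ≈ 7.54%.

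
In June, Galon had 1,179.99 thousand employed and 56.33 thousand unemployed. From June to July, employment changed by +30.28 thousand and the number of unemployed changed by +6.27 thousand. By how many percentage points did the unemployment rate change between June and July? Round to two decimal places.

The unemployment rate changed by +0.36 percentage points.

June: labor force = 1,179.99 + 56.33 = 1,236.32; u = 56.33/1,236.32 = 4.56%.
July: labor force = 1,210.27 + 62.60 = 1,272.87; u = 62.60/1,272.87 = 4.92%.
Change = 4.92% − 4.56% = +0.36 pp.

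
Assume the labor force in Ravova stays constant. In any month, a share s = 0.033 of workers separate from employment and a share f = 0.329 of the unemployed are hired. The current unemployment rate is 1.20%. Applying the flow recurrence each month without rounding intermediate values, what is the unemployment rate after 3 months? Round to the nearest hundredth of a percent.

Unemployment rate after three months ≈ 7.06%.

With a fixed labor force, u_{t+1} = u_t + s·(1−u_t) − f·u_t = u_t·(1−s−f) + s.
Here 1−s−f = 0.638 and s = 0.033.
u_1 = 0.012000 × 0.638 + 0.033 = 0.040656.
u_2 = 0.040656 × 0.638 + 0.033 = 0.058939.
u_3 = 0.058939 × 0.638 + 0.033 = 0.070603.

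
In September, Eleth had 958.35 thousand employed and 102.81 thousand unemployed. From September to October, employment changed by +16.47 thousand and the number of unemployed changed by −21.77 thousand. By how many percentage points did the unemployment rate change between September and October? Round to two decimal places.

September: labor force = 958.35 + 102.81 = 1,061.16; u = 102.81/1,061.16 = 9.69%.
October: labor force = 974.82 + 81.04 = 1,055.86; u = 81.04/1,055.86 = 7.68%.
Change = 7.68% − 9.69% = −2.01 pp.

The unemployment rate changed by −2.01 percentage points.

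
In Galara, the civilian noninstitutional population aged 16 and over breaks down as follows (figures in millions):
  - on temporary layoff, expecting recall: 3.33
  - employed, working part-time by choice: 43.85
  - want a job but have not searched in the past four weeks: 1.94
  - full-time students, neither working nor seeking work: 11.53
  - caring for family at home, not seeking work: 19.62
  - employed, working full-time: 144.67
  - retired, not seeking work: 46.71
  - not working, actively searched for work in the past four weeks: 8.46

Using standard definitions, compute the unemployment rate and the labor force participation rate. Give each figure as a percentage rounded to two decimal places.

Employed = 43.85 + 144.67 = 188.52 million.
Unemployed = 3.33 + 8.46 = 11.79 million (jobless and actively searching, or on temporary layoff).
Labor force = 188.52 + 11.79 = 200.31 million.
Not in labor force = 1.94 + 11.53 + 19.62 + 46.71 = 79.80 million (those not working and not actively searching are outside the labor force — including those who want a job but have given up searching).
Civilian working-age population = 200.31 + 79.80 = 280.11 million.
Unemployment rate = 11.79 / 200.31 = 5.89%.
Labor force participation rate = 200.31 / 280.11 = 71.51%.

Unemployment rate ≈ 5.89%; labor force participation rate ≈ 71.51%.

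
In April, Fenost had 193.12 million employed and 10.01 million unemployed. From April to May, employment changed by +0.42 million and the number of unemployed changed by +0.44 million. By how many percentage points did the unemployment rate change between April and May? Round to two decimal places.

The unemployment rate changed by +0.19 percentage points.

April: labor force = 193.12 + 10.01 = 203.13; u = 10.01/203.13 = 4.93%.
May: labor force = 193.54 + 10.45 = 203.99; u = 10.45/203.99 = 5.12%.
Change = 5.12% − 4.93% = +0.19 pp.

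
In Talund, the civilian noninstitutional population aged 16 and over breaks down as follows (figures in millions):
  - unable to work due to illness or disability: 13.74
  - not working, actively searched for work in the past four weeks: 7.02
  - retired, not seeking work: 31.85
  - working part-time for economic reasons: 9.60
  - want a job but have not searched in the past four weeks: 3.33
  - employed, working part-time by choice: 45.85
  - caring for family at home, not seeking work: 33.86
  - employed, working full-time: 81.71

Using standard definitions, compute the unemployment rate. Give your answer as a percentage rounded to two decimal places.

Unemployment rate ≈ 4.87%.

Employed = 9.60 + 45.85 + 81.71 = 137.16 million (anyone who worked, including part-time for economic reasons, counts as employed).
Unemployed = 7.02 million.
Labor force = 137.16 + 7.02 = 144.18 million.
Unemployment rate = 7.02 / 144.18 = 4.87%.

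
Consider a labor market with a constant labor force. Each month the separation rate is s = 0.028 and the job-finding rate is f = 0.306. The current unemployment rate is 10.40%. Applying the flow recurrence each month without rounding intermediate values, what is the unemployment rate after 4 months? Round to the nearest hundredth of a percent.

Unemployment rate after four months ≈ 8.78%.

With a fixed labor force, u_{t+1} = u_t + s·(1−u_t) − f·u_t = u_t·(1−s−f) + s.
Here 1−s−f = 0.666 and s = 0.028.
u_1 = 0.104000 × 0.666 + 0.028 = 0.097264.
u_2 = 0.097264 × 0.666 + 0.028 = 0.092778.
u_3 = 0.092778 × 0.666 + 0.028 = 0.089790.
u_4 = 0.089790 × 0.666 + 0.028 = 0.087800.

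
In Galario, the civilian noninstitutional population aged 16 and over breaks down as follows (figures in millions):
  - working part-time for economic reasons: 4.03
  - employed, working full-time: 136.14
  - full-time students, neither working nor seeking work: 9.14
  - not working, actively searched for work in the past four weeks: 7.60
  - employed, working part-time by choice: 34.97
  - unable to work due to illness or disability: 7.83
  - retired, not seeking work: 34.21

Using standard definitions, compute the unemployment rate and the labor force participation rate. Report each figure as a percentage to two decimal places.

Unemployment rate ≈ 4.16%; labor force participation rate ≈ 78.12%.

Employed = 4.03 + 136.14 + 34.97 = 175.14 million (anyone who worked, including part-time for economic reasons, counts as employed).
Unemployed = 7.60 million.
Labor force = 175.14 + 7.60 = 182.74 million.
Not in labor force = 9.14 + 7.83 + 34.21 = 51.18 million (those not working and not actively searching are outside the labor force).
Civilian working-age population = 182.74 + 51.18 = 233.92 million.
Unemployment rate = 7.60 / 182.74 = 4.16%.
Labor force participation rate = 182.74 / 233.92 = 78.12%.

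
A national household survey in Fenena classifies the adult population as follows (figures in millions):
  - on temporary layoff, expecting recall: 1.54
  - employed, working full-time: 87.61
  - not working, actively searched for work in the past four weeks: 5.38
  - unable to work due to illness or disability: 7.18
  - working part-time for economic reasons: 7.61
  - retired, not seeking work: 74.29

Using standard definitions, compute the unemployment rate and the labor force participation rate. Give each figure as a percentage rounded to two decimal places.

Unemployment rate ≈ 6.78%; labor force participation rate ≈ 55.63%.

Employed = 87.61 + 7.61 = 95.22 million (anyone who worked, including part-time for economic reasons, counts as employed).
Unemployed = 1.54 + 5.38 = 6.92 million (jobless and actively searching, or on temporary layoff).
Labor force = 95.22 + 6.92 = 102.14 million.
Not in labor force = 7.18 + 74.29 = 81.47 million (those not working and not actively searching are outside the labor force).
Civilian working-age population = 102.14 + 81.47 = 183.61 million.
Unemployment rate = 6.92 / 102.14 = 6.78%.
Labor force participation rate = 102.14 / 183.61 = 55.63%.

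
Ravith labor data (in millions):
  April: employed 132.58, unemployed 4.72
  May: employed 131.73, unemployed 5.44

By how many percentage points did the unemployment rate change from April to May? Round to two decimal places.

April: labor force = 132.58 + 4.72 = 137.30; u = 4.72/137.30 = 3.44%.
May: labor force = 131.73 + 5.44 = 137.17; u = 5.44/137.17 = 3.97%.
Change = 3.97% − 3.44% = +0.53 pp.

The unemployment rate changed by +0.53 percentage points.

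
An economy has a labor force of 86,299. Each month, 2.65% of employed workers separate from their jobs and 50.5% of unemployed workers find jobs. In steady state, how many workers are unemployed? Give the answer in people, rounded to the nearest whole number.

Steady-state unemployment rate u* = s/(s+f) = 2.65/(2.65+50.5) = 0.049859.
Unemployed = u* × labor force = 0.049859 × 86,299 ≈ 4,303.

About 4,303 are unemployed in steady state.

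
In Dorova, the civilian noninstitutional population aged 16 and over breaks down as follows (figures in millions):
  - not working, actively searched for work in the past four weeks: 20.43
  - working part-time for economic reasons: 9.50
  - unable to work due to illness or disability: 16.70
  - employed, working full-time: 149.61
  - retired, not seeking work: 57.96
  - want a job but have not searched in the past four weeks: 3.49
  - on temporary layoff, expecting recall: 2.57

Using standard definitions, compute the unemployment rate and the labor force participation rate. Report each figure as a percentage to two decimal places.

Employed = 9.50 + 149.61 = 159.11 million (anyone who worked, including part-time for economic reasons, counts as employed).
Unemployed = 20.43 + 2.57 = 23.00 million (jobless and actively searching, or on temporary layoff).
Labor force = 159.11 + 23.00 = 182.11 million.
Not in labor force = 16.70 + 57.96 + 3.49 = 78.15 million (those not working and not actively searching are outside the labor force — including those who want a job but have given up searching).
Civilian working-age population = 182.11 + 78.15 = 260.26 million.
Unemployment rate = 23.00 / 182.11 = 12.63%.
Labor force participation rate = 182.11 / 260.26 = 69.97%.

Unemployment rate ≈ 12.63%; labor force participation rate ≈ 69.97%.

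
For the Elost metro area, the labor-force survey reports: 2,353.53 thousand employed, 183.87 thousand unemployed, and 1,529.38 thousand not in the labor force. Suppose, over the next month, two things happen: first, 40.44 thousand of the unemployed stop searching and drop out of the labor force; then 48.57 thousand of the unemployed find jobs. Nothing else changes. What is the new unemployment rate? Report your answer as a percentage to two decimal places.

Initially, labor force = 2,353.53 + 183.87 = 2,537.40 thousand, so u = 183.87/2,537.40 = 7.25%.
After the first change, unemployed and labor force both fall by 40.44 → E = 2,353.53, U = 143.43, labor force = 2,496.96 thousand.
After the second change, unemployed falls and employed rises by 48.57; labor force unchanged → E = 2,402.10, U = 94.86, labor force = 2,496.96 thousand.
New unemployment rate = 94.86 / 2,496.96 = 3.80%.

New unemployment rate ≈ 3.80%.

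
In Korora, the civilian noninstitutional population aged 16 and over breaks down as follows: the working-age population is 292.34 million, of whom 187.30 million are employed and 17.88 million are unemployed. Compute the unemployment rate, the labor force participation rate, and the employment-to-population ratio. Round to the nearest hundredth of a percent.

Unemployment rate ≈ 8.71%; labor force participation rate ≈ 70.19%; employment-population ratio ≈ 64.07%.

Labor force = employed + unemployed = 187.30 + 17.88 = 205.18 million.
Unemployment rate = 17.88 / 205.18 = 8.71%.
Labor force participation rate = 205.18 / 292.34 = 70.19%.
Employment-population ratio = 187.30 / 292.34 = 64.07%.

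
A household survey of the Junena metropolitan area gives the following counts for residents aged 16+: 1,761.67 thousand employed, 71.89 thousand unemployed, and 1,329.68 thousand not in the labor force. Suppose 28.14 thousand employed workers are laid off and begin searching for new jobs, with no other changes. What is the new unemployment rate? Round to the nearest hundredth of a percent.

Initially, labor force = 1,761.67 + 71.89 = 1,833.56 thousand, so u = 71.89/1,833.56 = 3.92%.
After the change, employed falls and unemployed rises by 28.14; labor force unchanged → E = 1,733.53, U = 100.03, labor force = 1,833.56 thousand.
New unemployment rate = 100.03 / 1,833.56 = 5.46%.

New unemployment rate ≈ 5.46%.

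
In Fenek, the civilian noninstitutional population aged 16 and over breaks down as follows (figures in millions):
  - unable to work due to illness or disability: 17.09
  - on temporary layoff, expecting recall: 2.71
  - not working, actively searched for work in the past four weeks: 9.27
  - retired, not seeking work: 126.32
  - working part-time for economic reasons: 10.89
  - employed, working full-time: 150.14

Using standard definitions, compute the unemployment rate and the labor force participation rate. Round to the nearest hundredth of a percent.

Unemployment rate ≈ 6.92%; labor force participation rate ≈ 54.68%.

Employed = 10.89 + 150.14 = 161.03 million (anyone who worked, including part-time for economic reasons, counts as employed).
Unemployed = 2.71 + 9.27 = 11.98 million (jobless and actively searching, or on temporary layoff).
Labor force = 161.03 + 11.98 = 173.01 million.
Not in labor force = 17.09 + 126.32 = 143.41 million (those not working and not actively searching are outside the labor force).
Civilian working-age population = 173.01 + 143.41 = 316.42 million.
Unemployment rate = 11.98 / 173.01 = 6.92%.
Labor force participation rate = 173.01 / 316.42 = 54.68%.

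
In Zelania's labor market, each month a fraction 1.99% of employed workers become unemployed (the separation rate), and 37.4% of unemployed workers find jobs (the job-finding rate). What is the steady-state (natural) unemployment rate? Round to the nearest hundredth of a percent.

Steady-state unemployment rate ≈ 5.05%.

At steady state the flows balance: s·E = f·U, so U/(E+U) = s/(s+f).
u* = 1.99 / (1.99 + 37.4) = 1.99 / 39.39 = 5.05%.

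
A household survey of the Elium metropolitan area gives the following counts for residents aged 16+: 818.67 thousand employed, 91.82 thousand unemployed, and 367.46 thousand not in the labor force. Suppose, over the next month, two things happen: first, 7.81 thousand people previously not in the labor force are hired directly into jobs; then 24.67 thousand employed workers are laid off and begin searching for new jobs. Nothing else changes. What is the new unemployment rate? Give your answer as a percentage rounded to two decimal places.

Initially, labor force = 818.67 + 91.82 = 910.49 thousand, so u = 91.82/910.49 = 10.08%.
After the first change, employed and labor force both rise by 7.81; unemployed unchanged → E = 826.48, U = 91.82, labor force = 918.30 thousand.
After the second change, employed falls and unemployed rises by 24.67; labor force unchanged → E = 801.81, U = 116.49, labor force = 918.30 thousand.
New unemployment rate = 116.49 / 918.30 = 12.69%.

New unemployment rate ≈ 12.69%.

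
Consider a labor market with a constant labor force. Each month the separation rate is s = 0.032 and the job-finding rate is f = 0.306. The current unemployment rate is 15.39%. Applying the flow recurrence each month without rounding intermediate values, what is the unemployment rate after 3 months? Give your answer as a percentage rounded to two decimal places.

Unemployment rate after three months ≈ 11.19%.

With a fixed labor force, u_{t+1} = u_t + s·(1−u_t) − f·u_t = u_t·(1−s−f) + s.
Here 1−s−f = 0.662 and s = 0.032.
u_1 = 0.153900 × 0.662 + 0.032 = 0.133882.
u_2 = 0.133882 × 0.662 + 0.032 = 0.120630.
u_3 = 0.120630 × 0.662 + 0.032 = 0.111857.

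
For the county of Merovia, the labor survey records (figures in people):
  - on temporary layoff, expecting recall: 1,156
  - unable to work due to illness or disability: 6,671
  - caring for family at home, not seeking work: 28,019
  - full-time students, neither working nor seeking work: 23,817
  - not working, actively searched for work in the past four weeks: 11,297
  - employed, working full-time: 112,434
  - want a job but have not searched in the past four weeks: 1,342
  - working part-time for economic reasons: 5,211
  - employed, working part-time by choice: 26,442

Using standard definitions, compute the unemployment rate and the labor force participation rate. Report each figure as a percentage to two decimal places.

Employed = 112,434 + 5,211 + 26,442 = 144,087 (anyone who worked, including part-time for economic reasons, counts as employed).
Unemployed = 1,156 + 11,297 = 12,453 (jobless and actively searching, or on temporary layoff).
Labor force = 144,087 + 12,453 = 156,540.
Not in labor force = 6,671 + 28,019 + 23,817 + 1,342 = 59,849 (those not working and not actively searching are outside the labor force — including those who want a job but have given up searching).
Civilian working-age population = 156,540 + 59,849 = 216,389.
Unemployment rate = 12,453 / 156,540 = 7.96%.
Labor force participation rate = 156,540 / 216,389 = 72.34%.

Unemployment rate ≈ 7.96%; labor force participation rate ≈ 72.34%.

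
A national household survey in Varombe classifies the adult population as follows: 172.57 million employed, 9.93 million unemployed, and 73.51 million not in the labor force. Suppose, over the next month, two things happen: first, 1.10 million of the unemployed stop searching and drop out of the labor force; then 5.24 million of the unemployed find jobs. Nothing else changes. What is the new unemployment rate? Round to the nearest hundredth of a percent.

Initially, labor force = 172.57 + 9.93 = 182.50 million, so u = 9.93/182.50 = 5.44%.
After the first change, unemployed and labor force both fall by 1.10 → E = 172.57, U = 8.83, labor force = 181.40 million.
After the second change, unemployed falls and employed rises by 5.24; labor force unchanged → E = 177.81, U = 3.59, labor force = 181.40 million.
New unemployment rate = 3.59 / 181.40 = 1.98%.

New unemployment rate ≈ 1.98%.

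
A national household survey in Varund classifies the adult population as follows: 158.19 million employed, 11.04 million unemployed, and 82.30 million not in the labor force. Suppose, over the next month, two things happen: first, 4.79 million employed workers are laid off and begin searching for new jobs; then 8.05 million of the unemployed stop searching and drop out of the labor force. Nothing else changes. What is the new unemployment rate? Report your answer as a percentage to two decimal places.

Initially, labor force = 158.19 + 11.04 = 169.23 million, so u = 11.04/169.23 = 6.52%.
After the first change, employed falls and unemployed rises by 4.79; labor force unchanged → E = 153.40, U = 15.83, labor force = 169.23 million.
After the second change, unemployed and labor force both fall by 8.05 → E = 153.40, U = 7.78, labor force = 161.18 million.
New unemployment rate = 7.78 / 161.18 = 4.83%.

New unemployment rate ≈ 4.83%.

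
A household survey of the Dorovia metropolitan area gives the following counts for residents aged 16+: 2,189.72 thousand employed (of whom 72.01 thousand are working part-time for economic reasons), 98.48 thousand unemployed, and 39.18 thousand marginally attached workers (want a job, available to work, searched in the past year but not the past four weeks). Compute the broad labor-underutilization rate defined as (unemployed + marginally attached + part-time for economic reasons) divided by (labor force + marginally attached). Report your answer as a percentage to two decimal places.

Labor force = 2,189.72 + 98.48 = 2,288.20 thousand.
Numerator = 98.48 + 39.18 + 72.01 = 209.67 thousand.
Denominator = 2,288.20 + 39.18 = 2,327.38 thousand.
Broad rate = 209.67 / 2,327.38 = 9.01%.

Broad underutilization rate ≈ 9.01%.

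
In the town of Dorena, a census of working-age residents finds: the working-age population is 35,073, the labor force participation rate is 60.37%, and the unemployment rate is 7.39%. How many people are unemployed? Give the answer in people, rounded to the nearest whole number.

About 1,565 are unemployed.

Labor force = 0.6037 × 35,073 = 21,174.
Unemployed = 0.0739 × 21,174 ≈ 1,565.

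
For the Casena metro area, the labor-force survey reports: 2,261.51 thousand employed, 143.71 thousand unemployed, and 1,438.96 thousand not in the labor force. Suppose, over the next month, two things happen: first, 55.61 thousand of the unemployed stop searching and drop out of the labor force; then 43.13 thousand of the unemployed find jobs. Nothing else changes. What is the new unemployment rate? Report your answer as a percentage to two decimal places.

Initially, labor force = 2,261.51 + 143.71 = 2,405.22 thousand, so u = 143.71/2,405.22 = 5.97%.
After the first change, unemployed and labor force both fall by 55.61 → E = 2,261.51, U = 88.10, labor force = 2,349.61 thousand.
After the second change, unemployed falls and employed rises by 43.13; labor force unchanged → E = 2,304.64, U = 44.97, labor force = 2,349.61 thousand.
New unemployment rate = 44.97 / 2,349.61 = 1.91%.

New unemployment rate ≈ 1.91%.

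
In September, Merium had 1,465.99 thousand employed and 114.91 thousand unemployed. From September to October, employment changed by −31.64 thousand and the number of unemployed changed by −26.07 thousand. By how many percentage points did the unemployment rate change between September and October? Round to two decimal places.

September: labor force = 1,465.99 + 114.91 = 1,580.90; u = 114.91/1,580.90 = 7.27%.
October: labor force = 1,434.35 + 88.84 = 1,523.19; u = 88.84/1,523.19 = 5.83%.
Change = 5.83% − 7.27% = −1.44 pp.

The unemployment rate changed by −1.44 percentage points.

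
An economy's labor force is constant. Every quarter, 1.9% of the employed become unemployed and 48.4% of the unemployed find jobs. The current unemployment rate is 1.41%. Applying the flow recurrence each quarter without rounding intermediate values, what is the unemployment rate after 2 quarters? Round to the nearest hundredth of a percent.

With a fixed labor force, u_{t+1} = u_t + s·(1−u_t) − f·u_t = u_t·(1−s−f) + s.
Here 1−s−f = 0.497 and s = 0.019.
u_1 = 0.014100 × 0.497 + 0.019 = 0.026008.
u_2 = 0.026008 × 0.497 + 0.019 = 0.031926.

Unemployment rate after two quarters ≈ 3.19%.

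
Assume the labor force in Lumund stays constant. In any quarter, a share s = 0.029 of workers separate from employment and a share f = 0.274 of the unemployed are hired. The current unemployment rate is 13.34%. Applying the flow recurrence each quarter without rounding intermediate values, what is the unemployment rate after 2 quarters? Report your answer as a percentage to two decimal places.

Unemployment rate after two quarters ≈ 11.40%.

With a fixed labor force, u_{t+1} = u_t + s·(1−u_t) − f·u_t = u_t·(1−s−f) + s.
Here 1−s−f = 0.697 and s = 0.029.
u_1 = 0.133400 × 0.697 + 0.029 = 0.121980.
u_2 = 0.121980 × 0.697 + 0.029 = 0.114020.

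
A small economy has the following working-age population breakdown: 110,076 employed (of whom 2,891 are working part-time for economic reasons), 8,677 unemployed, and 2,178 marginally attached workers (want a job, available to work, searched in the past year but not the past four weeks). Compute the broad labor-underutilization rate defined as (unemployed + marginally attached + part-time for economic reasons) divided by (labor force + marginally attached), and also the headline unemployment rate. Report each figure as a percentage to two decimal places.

Labor force = 110,076 + 8,677 = 118,753.
Numerator = 8,677 + 2,178 + 2,891 = 13,746.
Denominator = 118,753 + 2,178 = 120,931.
Broad rate = 13,746 / 120,931 = 11.37%.
Headline unemployment rate = 8,677 / 118,753 = 7.31%.

Broad underutilization rate ≈ 11.37%; headline unemployment rate ≈ 7.31%.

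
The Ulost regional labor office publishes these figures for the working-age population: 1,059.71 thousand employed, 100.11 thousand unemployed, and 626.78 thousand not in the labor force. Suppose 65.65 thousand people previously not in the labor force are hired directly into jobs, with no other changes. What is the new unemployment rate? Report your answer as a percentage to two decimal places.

Initially, labor force = 1,059.71 + 100.11 = 1,159.82 thousand, so u = 100.11/1,159.82 = 8.63%.
After the change, employed and labor force both rise by 65.65; unemployed unchanged → E = 1,125.36, U = 100.11, labor force = 1,225.47 thousand.
New unemployment rate = 100.11 / 1,225.47 = 8.17%.

New unemployment rate ≈ 8.17%.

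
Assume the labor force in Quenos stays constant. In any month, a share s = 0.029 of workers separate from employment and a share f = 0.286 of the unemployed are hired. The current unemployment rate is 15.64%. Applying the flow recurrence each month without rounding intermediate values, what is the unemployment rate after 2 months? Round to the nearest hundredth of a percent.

With a fixed labor force, u_{t+1} = u_t + s·(1−u_t) − f·u_t = u_t·(1−s−f) + s.
Here 1−s−f = 0.685 and s = 0.029.
u_1 = 0.156400 × 0.685 + 0.029 = 0.136134.
u_2 = 0.136134 × 0.685 + 0.029 = 0.122252.

Unemployment rate after two months ≈ 12.23%.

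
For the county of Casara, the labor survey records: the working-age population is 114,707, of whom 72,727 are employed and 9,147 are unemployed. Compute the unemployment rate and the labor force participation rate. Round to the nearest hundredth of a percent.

Unemployment rate ≈ 11.17%; labor force participation rate ≈ 71.38%.

Labor force = employed + unemployed = 72,727 + 9,147 = 81,874.
Unemployment rate = 9,147 / 81,874 = 11.17%.
Labor force participation rate = 81,874 / 114,707 = 71.38%.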